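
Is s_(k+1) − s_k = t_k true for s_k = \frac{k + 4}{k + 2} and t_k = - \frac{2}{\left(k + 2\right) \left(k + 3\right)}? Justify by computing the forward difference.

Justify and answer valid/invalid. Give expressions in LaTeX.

s_(k+1) = (k + 5)/(k + 3)
s_(k+1) − s_k = -2/(k**2 + 5*k + 6)
(s_(k+1) − s_k) − t_k = 0

Valid: the claim telescopes to t_k.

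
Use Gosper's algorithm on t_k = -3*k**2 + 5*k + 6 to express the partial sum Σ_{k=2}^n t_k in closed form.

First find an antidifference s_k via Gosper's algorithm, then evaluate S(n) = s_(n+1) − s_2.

S(n) = -n**3 + n**2 + 8*n - 8

Compute t_(k+1)/t_k: get (3*k**2 + k - 8)/(3*k**2 - 5*k - 6).
Take A(k)=1, B(k)=1, C(k)=k**2 - 5*k/3 - 2.
Solve (1)·f(k+1) − (1)·f(k) = k**2 - 5*k/3 - 2.
From deg A=0, deg B=0, deg C=2: d=3.
A polynomial solution: f(k) = k*(k**2 - 4*k - 3)/3.
So s_k = (B(k−1)f/C)·t_k = (k*(k**2 - 4*k - 3)/(3*k**2 - 5*k - 6))·t_k = k*(-k**2 + 4*k + 3).
s_(k+1) − s_k = -3*k**2 + 5*k + 6 = t_k.
Evaluate: s_(n+1) = -n**3 + n**2 + 8*n + 6; subtract s_(2) = 14 ⇒ S(n) = -n**3 + n**2 + 8*n - 8.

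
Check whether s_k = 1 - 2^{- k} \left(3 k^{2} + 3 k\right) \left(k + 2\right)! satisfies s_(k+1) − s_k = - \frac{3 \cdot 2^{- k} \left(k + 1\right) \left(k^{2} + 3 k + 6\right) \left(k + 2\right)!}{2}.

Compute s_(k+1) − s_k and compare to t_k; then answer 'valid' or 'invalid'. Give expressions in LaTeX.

s_(k+1) = -2**(-k - 1)*(3*k + 3*(k + 1)**2 + 3)*factorial(k + 3) + 1
s_(k+1) − s_k = -3*(k + 1)*(k**2 + 3*k + 6)*factorial(k + 2)/(2*2**k)
(s_(k+1) − s_k) − t_k = 0

valid (s_(k+1) − s_k reduces to t_k)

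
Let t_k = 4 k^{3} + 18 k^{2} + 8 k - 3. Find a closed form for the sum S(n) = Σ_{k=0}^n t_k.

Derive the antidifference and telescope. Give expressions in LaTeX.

S(n) = n^{4} + 8 n^{3} + 14 n^{2} + 4 n - 3

Step 1: r(k) = (4*k**3 + 30*k**2 + 56*k + 27)/(4*k**3 + 18*k**2 + 8*k - 3).
So A=1 and B=1, with C=k**3 + 9*k**2/2 + 2*k - 3/4.
f must satisfy (1)·f(k+1) − (1)·f(k) = k**3 + 9*k**2/2 + 2*k - 3/4.
deg f ≤ 4 (via 0,0,3).
Match coefficients ⇒ f(k) = k*(k**3 + 4*k**2 - 4*k - 4)/4.
R(k) = B(k−1)·f(k)/C(k) = k*(k**3 + 4*k**2 - 4*k - 4)/(4*k**3 + 18*k**2 + 8*k - 3); s_k = R·t_k = k*(k**3 + 4*k**2 - 4*k - 4).
s_(k+1) − s_k = 4*k**3 + 18*k**2 + 8*k - 3 = t_k.
Telescope: S(n) = s_(n+1) − s_(0) = n**4 + 8*n**3 + 14*n**2 + 4*n - 3 − (0) = n**4 + 8*n**3 + 14*n**2 + 4*n - 3.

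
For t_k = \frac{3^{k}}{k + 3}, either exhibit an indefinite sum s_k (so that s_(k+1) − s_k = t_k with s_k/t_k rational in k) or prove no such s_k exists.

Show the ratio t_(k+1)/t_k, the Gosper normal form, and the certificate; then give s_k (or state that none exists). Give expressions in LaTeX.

Ratio r(k) = 3*(k + 3)/(k + 4).
Normal form (A,B,C) = (3*k + 9, k + 4, 1).
Set up (3*k + 9)·f(k+1) − (k + 3)·f(k) − (1) = 0.
deg f ≤ -1 (via 1,1,0).
Bound -1 < 0, so the key equation has no polynomial solution.

no hypergeometric antidifference exists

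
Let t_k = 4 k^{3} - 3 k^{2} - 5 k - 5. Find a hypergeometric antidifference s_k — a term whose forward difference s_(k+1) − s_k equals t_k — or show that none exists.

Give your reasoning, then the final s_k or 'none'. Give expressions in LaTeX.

Ratio r(k) = (4*k**3 + 9*k**2 + k - 9)/(4*k**3 - 3*k**2 - 5*k - 5).
Normal form (A,B,C) = (1, 1, k**3 - 3*k**2/4 - 5*k/4 - 5/4).
Set up (1)·f(k+1) − (1)·f(k) − (k**3 - 3*k**2/4 - 5*k/4 - 5/4) = 0.
Degrees (0,0,3) ⇒ d ≤ 4.
Solving with deg f ≤ 4: f(k) = k*(k**3 - 3*k**2 - 3)/4.
R(k) = B(k−1)·f(k)/C(k) = k*(k**3 - 3*k**2 - 3)/(4*k**3 - 3*k**2 - 5*k - 5); s_k = R·t_k = k*(k**3 - 3*k**2 - 3).
Verify: 4*k**3 - 3*k**2 - 5*k - 5 matches t_k.

s_k = k \left(k^{3} - 3 k^{2} - 3\right)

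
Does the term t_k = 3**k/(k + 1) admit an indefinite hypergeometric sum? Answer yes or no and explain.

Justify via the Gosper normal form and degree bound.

t_(k+1)/t_k = 3*(k + 1)/(k + 2).
A = 3*k + 3, B = k + 2, C = 1.
Need (3*k + 3)·f(k+1) − (k + 1)·f(k) = 1.
Degrees (1,1,0) ⇒ d ≤ -1.
Bound -1 < 0, so the key equation has no polynomial solution.

No — negative degree bound, so no certificate f.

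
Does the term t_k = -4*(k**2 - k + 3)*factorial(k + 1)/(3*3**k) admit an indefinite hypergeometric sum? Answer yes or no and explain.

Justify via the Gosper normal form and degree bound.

t_(k+1)/t_k = (k + 2)*(-k + (k + 1)**2 + 2)/(3*(k**2 - k + 3)).
So A=k/3 + 2/3 and B=1, with C=k**2 - k + 3.
Key eq: (k/3 + 2/3)·f(k+1) = (1)·f(k) + (k**2 - k + 3).
From deg A=1, deg B=0, deg C=2: d=1.
Solving with deg f ≤ 1: f(k) = 3*(k - 1).
R(k) = B(k−1)·f(k)/C(k) = 3*(k - 1)/(k**2 - k + 3); s_k = R·t_k = -4*(k - 1)*factorial(k + 1)/3**k.
Verify: -4*(k**2 - k + 3)*factorial(k + 1)/(3*3**k) matches t_k.

Yes. s_k = -4*(k - 1)*factorial(k + 1)/3**k.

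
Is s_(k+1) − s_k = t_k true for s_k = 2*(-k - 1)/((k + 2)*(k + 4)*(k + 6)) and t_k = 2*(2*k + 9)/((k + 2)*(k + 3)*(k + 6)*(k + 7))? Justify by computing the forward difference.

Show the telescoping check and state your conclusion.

Invalid: residual 18*(-k**2 - 9*k - 19)/(k**6 + 27*k**5 + 295*k**4 + 1665*k**3 + 5104*k**2 + 8028*k + 5040) ≠ 0.

s_(k+1) = 2*(-k - 2)/((k + 3)*(k + 5)*(k + 7))
s_(k+1) − s_k = 2*(2*k**3 + 18*k**2 + 40*k + 9)/(k**6 + 27*k**5 + 295*k**4 + 1665*k**3 + 5104*k**2 + 8028*k + 5040)
(s_(k+1) − s_k) − t_k = 18*(-k**2 - 9*k - 19)/(k**6 + 27*k**5 + 295*k**4 + 1665*k**3 + 5104*k**2 + 8028*k + 5040)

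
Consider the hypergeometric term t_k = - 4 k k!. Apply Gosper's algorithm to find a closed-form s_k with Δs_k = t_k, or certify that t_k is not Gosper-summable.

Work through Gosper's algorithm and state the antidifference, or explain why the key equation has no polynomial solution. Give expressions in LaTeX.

s_k = - 4 k!

Ratio r(k) = (k + 1)**2/k.
A = k + 1, B = 1, C = k.
f must satisfy (k + 1)·f(k+1) − (1)·f(k) = k.
deg f ≤ 0 (via 1,0,1).
Coefficient equations give f(k) = 1.
R(k) = B(k−1)·f(k)/C(k) = 1/k; s_k = R·t_k = -4*factorial(k).
Verify: -4*k*factorial(k) matches t_k.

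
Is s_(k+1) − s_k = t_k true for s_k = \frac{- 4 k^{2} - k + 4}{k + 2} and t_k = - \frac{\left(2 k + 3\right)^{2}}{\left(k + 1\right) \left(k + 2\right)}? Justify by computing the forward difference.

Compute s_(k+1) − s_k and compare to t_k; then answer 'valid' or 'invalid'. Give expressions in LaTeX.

Invalid: residual \frac{11 k + 13}{k^{3} + 6 k^{2} + 11 k + 6} ≠ 0.

s_(k+1) = (-k - 4*(k + 1)**2 + 3)/(k + 3)
s_(k+1) − s_k = 2*(-2*k**2 - 10*k - 7)/(k**2 + 5*k + 6)
(s_(k+1) − s_k) − t_k = (11*k + 13)/(k**3 + 6*k**2 + 11*k + 6)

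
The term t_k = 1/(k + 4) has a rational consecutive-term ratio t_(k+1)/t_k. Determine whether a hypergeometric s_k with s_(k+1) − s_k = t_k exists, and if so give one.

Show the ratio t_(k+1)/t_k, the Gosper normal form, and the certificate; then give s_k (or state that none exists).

Ratio r(k) = (k + 4)/(k + 5).
Gosper form: A/B · C(k+1)/C(k) with A=k + 4, B=k + 5, C=1.
Solve (k + 4)·f(k+1) − (k + 4)·f(k) = 1.
d = 0 from the (1,1,0) case.
f = c0 ⇒ A·f(k+1) − B(k−1)·f(k) − C = -1. The system {-1 = 0} is inconsistent; no antidifference.

not Gosper-summable; s_k does not exist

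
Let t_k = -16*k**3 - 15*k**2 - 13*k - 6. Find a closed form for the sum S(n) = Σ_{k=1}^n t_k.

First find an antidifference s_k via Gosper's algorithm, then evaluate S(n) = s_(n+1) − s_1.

S(n) = n*(-4*n**3 - 13*n**2 - 18*n - 15)

Ratio r(k) = (16*k**3 + 63*k**2 + 91*k + 50)/(16*k**3 + 15*k**2 + 13*k + 6).
So A=1 and B=1, with C=k**3 + 15*k**2/16 + 13*k/16 + 3/8.
Key eq: (1)·f(k+1) = (1)·f(k) + (k**3 + 15*k**2/16 + 13*k/16 + 3/8).
d = 4 from the (0,0,3) case.
Match coefficients ⇒ f(k) = k*(4*k**3 - 3*k**2 + 3*k + 2)/16.
Certificate R = B(k−1)f/C = k*(4*k**3 - 3*k**2 + 3*k + 2)/(16*k**3 + 15*k**2 + 13*k + 6) gives s_k = k*(-4*k**3 + 3*k**2 - 3*k - 2).
Δs = -16*k**3 - 15*k**2 - 13*k - 6, as required.
s_(n+1) = -4*n**4 - 13*n**3 - 18*n**2 - 15*n - 6 and s_(1) = -6, so S(n) = n*(-4*n**3 - 13*n**2 - 18*n - 15).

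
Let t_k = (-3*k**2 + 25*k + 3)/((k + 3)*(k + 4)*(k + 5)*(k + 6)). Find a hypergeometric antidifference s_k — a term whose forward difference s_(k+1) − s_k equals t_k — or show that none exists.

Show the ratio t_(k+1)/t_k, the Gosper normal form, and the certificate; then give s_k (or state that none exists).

Ratio r(k) = (k + 3)*(25*k - 3*(k + 1)**2 + 28)/((k + 7)*(-3*k**2 + 25*k + 3)).
Take A(k)=k + 3, B(k)=k + 7, C(k)=k**2 - 25*k/3 - 1.
f must satisfy (k + 3)·f(k+1) − (k + 6)·f(k) = k**2 - 25*k/3 - 1.
Bound: deg f ≤ 3.
Solving with deg f ≤ 3: f(k) = -k*(3*k - 2)/3.
So s_k = (B(k−1)f/C)·t_k = (-k*(k + 6)*(3*k - 2)/(3*k**2 - 25*k - 3))·t_k = k*(3*k - 2)/((k + 3)*(k + 4)*(k + 5)).
s_(k+1) − s_k = (-3*k**2 + 25*k + 3)/(k**4 + 18*k**3 + 119*k**2 + 342*k + 360) = t_k.

s_k = k*(3*k - 2)/((k + 3)*(k + 4)*(k + 5))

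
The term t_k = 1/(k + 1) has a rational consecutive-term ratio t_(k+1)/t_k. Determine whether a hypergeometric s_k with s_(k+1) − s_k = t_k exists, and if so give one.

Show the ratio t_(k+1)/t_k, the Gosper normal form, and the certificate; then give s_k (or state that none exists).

none (Gosper's algorithm certifies no s_k)

The ratio is (k + 1)/(k + 2).
Gosper form: A/B · C(k+1)/C(k) with A=k + 1, B=k + 2, C=1.
Need (k + 1)·f(k+1) − (k + 1)·f(k) = 1.
d = 0 from the (1,1,0) case.
Put f(k) = c0: A·f(k+1) − B(k−1)·f(k) − C = -1; need -1 = 0 — inconsistent ⇒ no f, not summable.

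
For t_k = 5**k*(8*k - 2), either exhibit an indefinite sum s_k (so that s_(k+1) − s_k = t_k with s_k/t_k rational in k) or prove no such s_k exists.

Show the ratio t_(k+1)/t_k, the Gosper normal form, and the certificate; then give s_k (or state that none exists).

s_k = 5**k*(2*k - 3)

The ratio is 5*(4*k + 3)/(4*k - 1).
Normal form (A,B,C) = (5, 1, k - 1/4).
Key eq: (5)·f(k+1) = (1)·f(k) + (k - 1/4).
Degrees (0,0,1) ⇒ d ≤ 1.
Coefficient equations give f(k) = (2*k - 3)/8.
R(k) = B(k−1)·f(k)/C(k) = (2*k - 3)/(2*(4*k - 1)); s_k = R·t_k = 5**k*(2*k - 3).
Δs = 5**k*(8*k - 2), as required.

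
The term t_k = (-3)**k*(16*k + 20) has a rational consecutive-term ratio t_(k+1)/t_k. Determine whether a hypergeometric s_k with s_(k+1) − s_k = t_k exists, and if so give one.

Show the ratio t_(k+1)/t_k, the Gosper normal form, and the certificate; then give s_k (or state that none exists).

s_k = (-3)**k*(-4*k - 2)

Ratio r(k) = 3*(-4*k - 9)/(4*k + 5).
Factor: A=-3; B=1; C=k + 5/4.
Key eq: (-3)·f(k+1) = (1)·f(k) + (k + 5/4).
Degrees (0,0,1) ⇒ d ≤ 1.
Match coefficients ⇒ f(k) = -(2*k + 1)/8.
So s_k = (B(k−1)f/C)·t_k = (-(2*k + 1)/(2*(4*k + 5)))·t_k = (-3)**k*(-4*k - 2).
Δs = (-3)**k*(16*k + 20), as required.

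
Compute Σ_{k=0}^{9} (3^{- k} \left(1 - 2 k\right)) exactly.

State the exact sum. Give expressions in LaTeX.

Σ = 10/19683

r(k) = (2*k + 1)/(3*(2*k - 1)) after simplifying.
Factor: A=1/3; B=1; C=k - 1/2.
Set up (1/3)·f(k+1) − (1)·f(k) − (k - 1/2) = 0.
d = 1 from the (0,0,1) case.
A polynomial solution: f(k) = -3*k/2.
Certificate R = B(k−1)f/C = -3*k/(2*k - 1) gives s_k = 3**(1 - k)*k.
Check: Δs_k = (1 - 2*k)/3**k. ✓
Evaluate s at k=10 and k=0: 10/19683 and 0; difference 10/19683.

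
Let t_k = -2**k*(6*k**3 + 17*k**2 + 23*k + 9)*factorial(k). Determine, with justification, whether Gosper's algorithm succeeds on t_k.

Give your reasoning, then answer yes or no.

Yes. s_k = -2**k*(3*k**2 + k + 1)*factorial(k).

Step 1: r(k) = 2*(6*k**4 + 41*k**3 + 110*k**2 + 130*k + 55)/(6*k**3 + 17*k**2 + 23*k + 9).
Factor: A=2*k + 2; B=1; C=k**3 + 17*k**2/6 + 23*k/6 + 3/2.
Solve (2*k + 2)·f(k+1) − (1)·f(k) = k**3 + 17*k**2/6 + 23*k/6 + 3/2.
Bound: deg f ≤ 2.
Coefficient equations give f(k) = (3*k**2 + k + 1)/6.
Certificate R = B(k−1)f/C = (3*k**2 + k + 1)/(6*k**3 + 17*k**2 + 23*k + 9) gives s_k = -2**k*(3*k**2 + k + 1)*factorial(k).
Verify: -2**k*(6*k**3 + 17*k**2 + 23*k + 9)*factorial(k) matches t_k.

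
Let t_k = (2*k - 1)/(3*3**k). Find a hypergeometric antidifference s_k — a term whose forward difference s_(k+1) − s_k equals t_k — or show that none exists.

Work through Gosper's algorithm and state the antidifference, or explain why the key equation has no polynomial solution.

Step 1: r(k) = (2*k + 1)/(3*(2*k - 1)).
Normal form (A,B,C) = (1/3, 1, k - 1/2).
Set up (1/3)·f(k+1) − (1)·f(k) − (k - 1/2) = 0.
From deg A=0, deg B=0, deg C=1: d=1.
A polynomial solution: f(k) = -3*k/2.
R(k) = B(k−1)·f(k)/C(k) = -3*k/(2*k - 1); s_k = R·t_k = -k/3**k.
Check: Δs_k = (2*k - 1)/(3*3**k). ✓

s_k = -k/3**k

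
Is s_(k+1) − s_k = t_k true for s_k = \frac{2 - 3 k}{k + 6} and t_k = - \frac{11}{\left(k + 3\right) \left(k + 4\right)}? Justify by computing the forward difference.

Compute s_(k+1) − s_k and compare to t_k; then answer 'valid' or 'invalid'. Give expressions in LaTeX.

s_(k+1) = (-3*k - 1)/(k + 7)
s_(k+1) − s_k = -20/(k**2 + 13*k + 42)
(s_(k+1) − s_k) − t_k = 3*(-3*k**2 + k + 74)/(k**4 + 20*k**3 + 145*k**2 + 450*k + 504)

Invalid: residual \frac{3 \left(- 3 k^{2} + k + 74\right)}{k^{4} + 20 k^{3} + 145 k^{2} + 450 k + 504} ≠ 0.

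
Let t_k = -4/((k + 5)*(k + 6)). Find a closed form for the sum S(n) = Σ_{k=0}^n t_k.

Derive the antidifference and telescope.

S(n) = 4*(-n - 1)/(5*(n + 6))

Compute t_(k+1)/t_k: get (k + 5)/(k + 7).
A = k + 5, B = k + 7, C = 1.
f must satisfy (k + 5)·f(k+1) − (k + 6)·f(k) = 1.
deg f ≤ 1 (via 1,1,0).
Solving with deg f ≤ 1: f(k) = k/5.
Then R = B(k−1)f/C = k*(k + 6)/5, so s_k = R(k)·t_k = -4*k/(5*k + 25).
Δs = -4/(k**2 + 11*k + 30), as required.
Telescope: S(n) = s_(n+1) − s_(0) = 4*(-n - 1)/(5*(n + 6)) − (0) = 4*(-n - 1)/(5*(n + 6)).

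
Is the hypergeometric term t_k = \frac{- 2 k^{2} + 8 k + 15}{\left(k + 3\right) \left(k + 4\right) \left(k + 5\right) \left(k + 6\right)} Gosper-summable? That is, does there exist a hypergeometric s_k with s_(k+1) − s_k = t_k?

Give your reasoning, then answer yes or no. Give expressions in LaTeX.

Yes. s_k = \frac{k \left(2 k + 3\right)}{\left(k + 3\right) \left(k + 4\right) \left(k + 5\right)}.

The ratio is (k + 3)*(8*k - 2*(k + 1)**2 + 23)/((k + 7)*(-2*k**2 + 8*k + 15)).
Gosper form: A/B · C(k+1)/C(k) with A=k + 3, B=k + 7, C=k**2 - 4*k - 15/2.
Set up (k + 3)·f(k+1) − (k + 6)·f(k) − (k**2 - 4*k - 15/2) = 0.
deg f ≤ 3 (via 1,1,2).
A polynomial solution: f(k) = -k*(2*k + 3)/2.
R(k) = B(k−1)·f(k)/C(k) = -k*(k + 6)*(2*k + 3)/(2*k**2 - 8*k - 15); s_k = R·t_k = k*(2*k + 3)/((k + 3)*(k + 4)*(k + 5)).
Verify: (-2*k**2 + 8*k + 15)/(k**4 + 18*k**3 + 119*k**2 + 342*k + 360) matches t_k.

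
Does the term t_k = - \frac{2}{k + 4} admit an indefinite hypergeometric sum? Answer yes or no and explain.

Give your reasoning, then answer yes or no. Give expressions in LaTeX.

t_(k+1)/t_k = (k + 4)/(k + 5).
Gosper form: A/B · C(k+1)/C(k) with A=k + 4, B=k + 5, C=1.
Key eq: (k + 4)·f(k+1) = (k + 4)·f(k) + (1).
deg f ≤ 0 (via 1,1,0).
Write f(k) = c0. Then LHS − RHS = -1, requiring -1 = 0: contradictory. No certificate.

No. Not Gosper-summable.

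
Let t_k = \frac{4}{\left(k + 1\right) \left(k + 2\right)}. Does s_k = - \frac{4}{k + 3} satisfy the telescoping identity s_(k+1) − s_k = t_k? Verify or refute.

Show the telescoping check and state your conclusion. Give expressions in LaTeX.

Invalid: residual \frac{8 \left(- 2 k - 5\right)}{k^{4} + 10 k^{3} + 35 k^{2} + 50 k + 24} ≠ 0.

s_(k+1) = -4/(k + 4)
s_(k+1) − s_k = 4/((k + 3)*(k + 4))
(s_(k+1) − s_k) − t_k = 8*(-2*k - 5)/(k**4 + 10*k**3 + 35*k**2 + 50*k + 24)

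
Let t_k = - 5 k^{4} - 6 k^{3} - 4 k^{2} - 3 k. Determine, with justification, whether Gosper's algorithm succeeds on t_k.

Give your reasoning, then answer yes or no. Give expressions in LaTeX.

Yes. s_k = k \left(- k^{4} + k^{3} - k + 1\right).

The ratio is (5*k**3 + 21*k**2 + 31*k + 18)/(k*(5*k**2 + k + 3)).
So A=1 and B=1, with C=k**4 + 6*k**3/5 + 4*k**2/5 + 3*k/5.
Key eq: (1)·f(k+1) = (1)·f(k) + (k**4 + 6*k**3/5 + 4*k**2/5 + 3*k/5).
Degrees (0,0,4) ⇒ d ≤ 5.
Solve for f: f(k) = k*(k - 1)*(k + 1)*(k**2 - k + 1)/5 (degree 5 ≤ 5).
Certificate R = B(k−1)f/C = (k - 1)*(k**2 - k + 1)/(5*k**2 + k + 3) gives s_k = k*(-k**4 + k**3 - k + 1).
Δs = k*(-5*k**3 - 6*k**2 - 4*k - 3), as required.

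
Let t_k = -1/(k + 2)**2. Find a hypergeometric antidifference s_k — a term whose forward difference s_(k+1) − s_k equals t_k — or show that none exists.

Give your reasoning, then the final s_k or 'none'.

not Gosper-summable; s_k does not exist

Compute t_(k+1)/t_k: get (k + 2)**2/(k + 3)**2.
Take A(k)=k**2 + 4*k + 4, B(k)=k**2 + 6*k + 9, C(k)=1.
Set up (k**2 + 4*k + 4)·f(k+1) − (k**2 + 4*k + 4)·f(k) − (1) = 0.
d = 0 from the (2,2,0) case.
Generic f = c0 gives residual -1; -1 = 0 cannot hold, so t_k is not Gosper-summable.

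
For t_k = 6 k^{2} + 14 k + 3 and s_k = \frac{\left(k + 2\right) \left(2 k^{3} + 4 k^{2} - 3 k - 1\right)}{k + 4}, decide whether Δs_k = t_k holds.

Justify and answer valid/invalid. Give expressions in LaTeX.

s_(k+1) = (2*k**4 + 16*k**3 + 41*k**2 + 35*k + 6)/(k + 5)
s_(k+1) − s_k = (6*k**4 + 60*k**3 + 181*k**2 + 183*k + 34)/(k**2 + 9*k + 20)
(s_(k+1) − s_k) − t_k = 2*(-4*k**3 - 34*k**2 - 62*k - 13)/(k**2 + 9*k + 20)

Invalid: residual \frac{2 \left(- 4 k^{3} - 34 k^{2} - 62 k - 13\right)}{k^{2} + 9 k + 20} ≠ 0.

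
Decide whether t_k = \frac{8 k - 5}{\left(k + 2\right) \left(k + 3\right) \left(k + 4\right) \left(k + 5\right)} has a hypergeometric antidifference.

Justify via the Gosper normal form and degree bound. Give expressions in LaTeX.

Yes. s_k = \frac{k \left(k^{2} + 9 k - 70\right)}{24 \left(k + 2\right) \left(k + 3\right) \left(k + 4\right)}.

t_(k+1)/t_k = (k + 2)*(8*k + 3)/((k + 6)*(8*k - 5)).
Take A(k)=k + 2, B(k)=k + 6, C(k)=k - 5/8.
Set up (k + 2)·f(k+1) − (k + 5)·f(k) − (k - 5/8) = 0.
d = 3 from the (1,1,1) case.
A polynomial solution: f(k) = k*(k - 5)*(k + 14)/192.
Get s_k = R·t_k = k*(k**2 + 9*k - 70)/(24*(k + 2)*(k + 3)*(k + 4)) with R(k) = B(k−1)f(k)/C(k) = k*(k - 5)*(k + 5)*(k + 14)/(24*(8*k - 5)).
Δs = (8*k - 5)/(k**4 + 14*k**3 + 71*k**2 + 154*k + 120), as required.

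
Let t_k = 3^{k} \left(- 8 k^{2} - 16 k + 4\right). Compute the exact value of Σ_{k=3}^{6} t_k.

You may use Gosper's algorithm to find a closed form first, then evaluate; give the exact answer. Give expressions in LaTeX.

Compute t_(k+1)/t_k: get 3*(2*k**2 + 8*k + 5)/(2*k**2 + 4*k - 1).
A = 3, B = 1, C = k**2 + 2*k - 1/2.
f must satisfy (3)·f(k+1) − (1)·f(k) = k**2 + 2*k - 1/2.
d = 2 from the (0,0,2) case.
Coefficient equations give f(k) = (2*k**2 - 2*k - 1)/4.
Get s_k = R·t_k = 3**k*(-4*k**2 + 4*k + 2) with R(k) = B(k−1)f(k)/C(k) = (2*k**2 - 2*k - 1)/(2*(2*k**2 + 4*k - 1)).
Verify: 3**k*(-8*k**2 - 16*k + 4) matches t_k.
Evaluate s at k=7 and k=3: -363042 and -594; difference -362448.

Σ = -362448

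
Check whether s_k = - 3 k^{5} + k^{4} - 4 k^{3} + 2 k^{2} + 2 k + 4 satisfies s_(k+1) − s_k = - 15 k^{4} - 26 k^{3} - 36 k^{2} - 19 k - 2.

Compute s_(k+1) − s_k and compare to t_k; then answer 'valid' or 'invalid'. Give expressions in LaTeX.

s_(k+1) = -3*k**5 - 14*k**4 - 30*k**3 - 34*k**2 - 17*k + 2
s_(k+1) − s_k = -15*k**4 - 26*k**3 - 36*k**2 - 19*k - 2
(s_(k+1) − s_k) − t_k = 0

valid (s_(k+1) − s_k reduces to t_k)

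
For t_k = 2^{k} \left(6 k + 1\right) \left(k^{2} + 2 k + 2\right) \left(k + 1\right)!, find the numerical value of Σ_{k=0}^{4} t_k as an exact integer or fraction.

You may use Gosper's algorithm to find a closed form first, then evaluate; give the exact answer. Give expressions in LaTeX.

Σ = 1313278

Compute t_(k+1)/t_k: get 2*(k + 2)*(6*k + 7)*(2*k + (k + 1)**2 + 4)/((6*k + 1)*(k**2 + 2*k + 2)).
So A=2*k + 4 and B=1, with C=k**3 + 13*k**2/6 + 7*k/3 + 1/3.
Key eq: (2*k + 4)·f(k+1) = (1)·f(k) + (k**3 + 13*k**2/6 + 7*k/3 + 1/3).
deg f ≤ 2 (via 1,0,3).
Solve for f: f(k) = (3*k**2 - 4*k + 2)/6 (degree 2 ≤ 2).
So s_k = (B(k−1)f/C)·t_k = ((3*k**2 - 4*k + 2)/((6*k + 1)*(k**2 + 2*k + 2)))·t_k = 2**k*(3*k**2 - 4*k + 2)*factorial(k + 1).
s_(k+1) − s_k = 2**k*(6*k + 1)*(k**2 + 2*k + 2)*factorial(k + 1) = t_k.
Sum = s_(5) − s_(0); s_(5) = 1313280, s_(0) = 2 ⇒ 1313278.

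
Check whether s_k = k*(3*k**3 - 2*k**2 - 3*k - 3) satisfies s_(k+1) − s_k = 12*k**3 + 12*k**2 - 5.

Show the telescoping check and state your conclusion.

valid (s_(k+1) − s_k reduces to t_k)

s_(k+1) = 3*k**4 + 10*k**3 + 9*k**2 - 3*k - 5
s_(k+1) − s_k = 12*k**3 + 12*k**2 - 5
(s_(k+1) − s_k) − t_k = 0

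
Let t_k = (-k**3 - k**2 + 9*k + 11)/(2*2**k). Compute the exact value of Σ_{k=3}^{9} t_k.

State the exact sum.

t_(k+1)/t_k = (k**3/2 + 2*k**2 - 2*k - 9)/(k**3 + k**2 - 9*k - 11).
Normal form (A,B,C) = (1/2, 1, k**3 + k**2 - 9*k - 11).
Need (1/2)·f(k+1) − (1)·f(k) = k**3 + k**2 - 9*k - 11.
d = 3 from the (0,0,3) case.
Match coefficients ⇒ f(k) = -2*(k + 2)*(k**2 + 2*k - 2).
R(k) = B(k−1)·f(k)/C(k) = -2*(k + 2)*(k**2 + 2*k - 2)/(k**3 + k**2 - 9*k - 11); s_k = R·t_k = (k**3 + 4*k**2 + 2*k - 4)/2**k.
Verify: (-k**3 - k**2 + 9*k + 11)/(2*2**k) matches t_k.
Σ_(k=3)^(9) t_k = s_(10) − s_(3) = 177/128 − (65/8) = -863/128.

Σ = -863/128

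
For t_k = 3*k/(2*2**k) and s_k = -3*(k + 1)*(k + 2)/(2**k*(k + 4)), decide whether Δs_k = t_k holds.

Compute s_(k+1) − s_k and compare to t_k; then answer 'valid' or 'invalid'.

s_(k+1) = -3*(k + 2)*(k + 3)/(2*2**k*(k + 5))
s_(k+1) − s_k = 3*(k**3 + 7*k**2 + 8*k - 4)/(2*2**k*(k**2 + 9*k + 20))
(s_(k+1) − s_k) − t_k = 3*(-k**2 - 6*k - 2)/(2**k*(k**2 + 9*k + 20))

Invalid: residual 3*(-k**2 - 6*k - 2)/(2**k*(k**2 + 9*k + 20)) ≠ 0.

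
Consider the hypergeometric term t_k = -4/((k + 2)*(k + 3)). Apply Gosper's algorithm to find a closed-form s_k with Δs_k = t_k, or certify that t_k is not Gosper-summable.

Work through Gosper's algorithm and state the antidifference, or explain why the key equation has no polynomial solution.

s_k = -2*k/(k + 2)

t_(k+1)/t_k = (k + 2)/(k + 4).
Factor: A=k + 2; B=k + 4; C=1.
f must satisfy (k + 2)·f(k+1) − (k + 3)·f(k) = 1.
deg f ≤ 1 (via 1,1,0).
Solve for f: f(k) = k/2 (degree 1 ≤ 1).
R(k) = B(k−1)·f(k)/C(k) = k*(k + 3)/2; s_k = R·t_k = -2*k/(k + 2).
Δs = -4/(k**2 + 5*k + 6), as required.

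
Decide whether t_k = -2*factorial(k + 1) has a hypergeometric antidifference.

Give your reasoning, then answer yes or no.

No — negative degree bound, so no certificate f.

r(k) = k + 2 after simplifying.
Gosper form: A/B · C(k+1)/C(k) with A=k + 2, B=1, C=1.
Solve (k + 2)·f(k+1) − (1)·f(k) = 1.
deg f ≤ -1 (via 1,0,0).
Bound -1 < 0, so the key equation has no polynomial solution.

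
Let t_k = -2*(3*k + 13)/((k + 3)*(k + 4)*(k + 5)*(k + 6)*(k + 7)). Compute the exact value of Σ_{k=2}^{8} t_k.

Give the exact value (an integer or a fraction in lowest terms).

Σ = -2/315

t_(k+1)/t_k = (k + 3)*(3*k + 16)/((k + 8)*(3*k + 13)).
Take A(k)=k + 3, B(k)=k + 8, C(k)=k + 13/3.
Solve (k + 3)·f(k+1) − (k + 7)·f(k) = k + 13/3.
Degrees (1,1,1) ⇒ d ≤ 4.
A polynomial solution: f(k) = k*(k + 4)*(k**2 + 14*k + 63)/270.
Then R = B(k−1)f/C = k*(k + 4)*(k + 7)*(k**2 + 14*k + 63)/(90*(3*k + 13)), so s_k = R(k)·t_k = k*(-k**2 - 14*k - 63)/(45*(k**3 + 14*k**2 + 63*k + 90)).
Verify: 2*(-3*k - 13)/(k**5 + 25*k**4 + 245*k**3 + 1175*k**2 + 2754*k + 2520) matches t_k.
Sum = s_(9) − s_(2); s_(9) = -3/140, s_(2) = -19/1260 ⇒ -2/315.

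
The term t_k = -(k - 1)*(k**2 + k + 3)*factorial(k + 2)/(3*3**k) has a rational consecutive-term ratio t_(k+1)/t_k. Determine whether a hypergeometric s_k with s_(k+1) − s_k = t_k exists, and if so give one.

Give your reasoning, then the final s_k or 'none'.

Step 1: r(k) = k*(k + 3)*(k + (k + 1)**2 + 4)/(3*(k - 1)*(k**2 + k + 3)).
Factor: A=k/3 + 1; B=1; C=k**3 + 2*k - 3.
Solve (k/3 + 1)·f(k+1) − (1)·f(k) = k**3 + 2*k - 3.
d = 2 from the (1,0,3) case.
A polynomial solution: f(k) = 3*(k - 3)*(k + 1).
Get s_k = R·t_k = -(k - 3)*(k + 1)*factorial(k + 2)/3**k with R(k) = B(k−1)f(k)/C(k) = 3*(k - 3)*(k + 1)/((k - 1)*(k**2 + k + 3)).
Check: Δs_k = -(k - 1)*(k**2 + k + 3)*factorial(k + 2)/(3*3**k). ✓

s_k = -(k - 3)*(k + 1)*factorial(k + 2)/3**k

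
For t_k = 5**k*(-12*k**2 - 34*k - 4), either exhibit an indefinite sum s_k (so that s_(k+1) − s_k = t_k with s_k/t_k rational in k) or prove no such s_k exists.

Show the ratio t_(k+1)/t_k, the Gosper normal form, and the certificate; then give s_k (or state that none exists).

s_k = 5**k*(-3*k**2 - k + 4)

The ratio is 5*(6*k**2 + 29*k + 25)/(6*k**2 + 17*k + 2).
Gosper form: A/B · C(k+1)/C(k) with A=5, B=1, C=k**2 + 17*k/6 + 1/3.
Need (5)·f(k+1) − (1)·f(k) = k**2 + 17*k/6 + 1/3.
deg f ≤ 2 (via 0,0,2).
A polynomial solution: f(k) = (k - 1)*(3*k + 4)/12.
So s_k = (B(k−1)f/C)·t_k = ((k - 1)*(3*k + 4)/(2*(6*k**2 + 17*k + 2)))·t_k = 5**k*(-3*k**2 - k + 4).
Verify: 5**k*(-12*k**2 - 34*k - 4) matches t_k.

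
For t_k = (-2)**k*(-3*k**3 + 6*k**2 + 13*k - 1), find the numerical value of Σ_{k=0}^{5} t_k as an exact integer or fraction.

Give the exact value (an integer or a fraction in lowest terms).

Σ = 4413

Compute t_(k+1)/t_k: get 2*(-3*k**3 - 3*k**2 + 16*k + 15)/(3*k**3 - 6*k**2 - 13*k + 1).
Factor: A=-2; B=1; C=k**3 - 2*k**2 - 13*k/3 + 1/3.
Key eq: (-2)·f(k+1) = (1)·f(k) + (k**3 - 2*k**2 - 13*k/3 + 1/3).
Degrees (0,0,3) ⇒ d ≤ 3.
Solve for f: f(k) = -(k**3 - 4*k**2 - k + 3)/3 (degree 3 ≤ 3).
Then R = B(k−1)f/C = -(k**3 - 4*k**2 - k + 3)/(3*k**3 - 6*k**2 - 13*k + 1), so s_k = R(k)·t_k = (-2)**k*(k**3 - 4*k**2 - k + 3).
Check: Δs_k = (-2)**k*(-3*k**3 + 6*k**2 + 13*k - 1). ✓
Telescoping: Σ = s_(6) − s_(0) = 4416 − (3) = 4413.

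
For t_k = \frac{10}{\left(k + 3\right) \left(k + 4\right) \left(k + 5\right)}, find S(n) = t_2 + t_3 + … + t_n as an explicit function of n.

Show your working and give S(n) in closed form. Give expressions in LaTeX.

S(n) = \frac{n^{2} + 9 n - 10}{6 \left(n^{2} + 9 n + 20\right)}

Ratio r(k) = (k + 3)/(k + 6).
So A=k + 3 and B=k + 6, with C=1.
Solve (k + 3)·f(k+1) − (k + 5)·f(k) = 1.
From deg A=1, deg B=1, deg C=0: d=2.
Coefficient equations give f(k) = k*(k + 7)/24.
Then R = B(k−1)f/C = k*(k + 5)*(k + 7)/24, so s_k = R(k)·t_k = 5*k*(k + 7)/(12*(k + 3)*(k + 4)).
Check: Δs_k = 10/(k**3 + 12*k**2 + 47*k + 60). ✓
Telescope: S(n) = s_(n+1) − s_(2) = 5*(n**2 + 9*n + 8)/(12*(n**2 + 9*n + 20)) − (1/4) = (n**2 + 9*n - 10)/(6*(n**2 + 9*n + 20)).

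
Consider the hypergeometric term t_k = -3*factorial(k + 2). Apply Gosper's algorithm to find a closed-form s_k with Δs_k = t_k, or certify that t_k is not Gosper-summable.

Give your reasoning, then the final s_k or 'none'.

no hypergeometric antidifference exists

Ratio r(k) = k + 3.
So A=k + 3 and B=1, with C=1.
Set up (k + 3)·f(k+1) − (1)·f(k) − (1) = 0.
Bound: deg f ≤ -1.
Bound -1 < 0, so the key equation has no polynomial solution.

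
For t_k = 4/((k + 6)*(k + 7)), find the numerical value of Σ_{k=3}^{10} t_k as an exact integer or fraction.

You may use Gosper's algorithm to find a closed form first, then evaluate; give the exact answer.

Ratio r(k) = (k + 6)/(k + 8).
So A=k + 6 and B=k + 8, with C=1.
f must satisfy (k + 6)·f(k+1) − (k + 7)·f(k) = 1.
deg f ≤ 1 (via 1,1,0).
Solving with deg f ≤ 1: f(k) = k/6.
R(k) = B(k−1)·f(k)/C(k) = k*(k + 7)/6; s_k = R·t_k = 2*k/(3*(k + 6)).
Δs = 4/(k**2 + 13*k + 42), as required.
Telescoping: Σ = s_(11) − s_(3) = 22/51 − (2/9) = 32/153.

Σ = 32/153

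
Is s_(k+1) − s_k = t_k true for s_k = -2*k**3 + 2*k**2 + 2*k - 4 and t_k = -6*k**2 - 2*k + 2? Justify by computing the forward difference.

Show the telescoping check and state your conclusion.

s_(k+1) = -2*k**3 - 4*k**2 - 2
s_(k+1) − s_k = -6*k**2 - 2*k + 2
(s_(k+1) − s_k) − t_k = 0

Valid — Δs_k = t_k.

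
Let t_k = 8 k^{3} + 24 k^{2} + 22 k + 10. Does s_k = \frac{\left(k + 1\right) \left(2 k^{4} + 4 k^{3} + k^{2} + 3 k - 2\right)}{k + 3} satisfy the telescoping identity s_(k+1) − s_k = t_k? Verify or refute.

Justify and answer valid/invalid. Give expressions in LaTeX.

Invalid: residual \frac{2 \left(- 6 k^{4} - 44 k^{3} - 93 k^{2} - 73 k - 32\right)}{k^{2} + 7 k + 12} ≠ 0.

s_(k+1) = (2*k**5 + 16*k**4 + 49*k**3 + 75*k**2 + 58*k + 16)/(k + 4)
s_(k+1) − s_k = 2*(4*k**5 + 34*k**4 + 99*k**3 + 133*k**2 + 94*k + 28)/(k**2 + 7*k + 12)
(s_(k+1) − s_k) − t_k = 2*(-6*k**4 - 44*k**3 - 93*k**2 - 73*k - 32)/(k**2 + 7*k + 12)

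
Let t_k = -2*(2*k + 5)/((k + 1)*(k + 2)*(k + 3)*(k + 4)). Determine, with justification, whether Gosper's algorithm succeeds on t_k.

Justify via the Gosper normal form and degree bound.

Yes. s_k = 2*k*(-k - 4)/(3*(k**2 + 4*k + 3)).

Ratio r(k) = (k + 1)*(2*k + 7)/((k + 5)*(2*k + 5)).
Factor: A=k + 1; B=k + 5; C=k + 5/2.
Set up (k + 1)·f(k+1) − (k + 4)·f(k) − (k + 5/2) = 0.
Degrees (1,1,1) ⇒ d ≤ 3.
Solving with deg f ≤ 3: f(k) = k*(k + 2)*(k + 4)/6.
R(k) = B(k−1)·f(k)/C(k) = k*(k + 2)*(k + 4)**2/(3*(2*k + 5)); s_k = R·t_k = 2*k*(-k - 4)/(3*(k**2 + 4*k + 3)).
Verify: 2*(-2*k - 5)/(k**4 + 10*k**3 + 35*k**2 + 50*k + 24) matches t_k.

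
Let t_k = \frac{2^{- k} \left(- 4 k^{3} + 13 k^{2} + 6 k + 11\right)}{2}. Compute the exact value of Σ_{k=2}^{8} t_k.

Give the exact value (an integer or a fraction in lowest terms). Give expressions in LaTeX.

r(k) = (4*k**3 - k**2 - 20*k - 26)/(2*(4*k**3 - 13*k**2 - 6*k - 11)) after simplifying.
Factor: A=1/2; B=1; C=k**3 - 13*k**2/4 - 3*k/2 - 11/4.
f must satisfy (1/2)·f(k+1) − (1)·f(k) = k**3 - 13*k**2/4 - 3*k/2 - 11/4.
From deg A=0, deg B=0, deg C=3: d=3.
Match coefficients ⇒ f(k) = -(4*k**3 - k**2 + 4*k - 4)/2.
Then R = B(k−1)f/C = -2*(4*k**3 - k**2 + 4*k - 4)/(4*k**3 - 13*k**2 - 6*k - 11), so s_k = R(k)·t_k = (4*k**3 - k**2 + 4*k - 4)/2**k.
Check: Δs_k = (-4*k**3 + 13*k**2 + 6*k + 11)/(2*2**k). ✓
Sum = s_(9) − s_(2); s_(9) = 2867/512, s_(2) = 8 ⇒ -1229/512.

Σ = -1229/512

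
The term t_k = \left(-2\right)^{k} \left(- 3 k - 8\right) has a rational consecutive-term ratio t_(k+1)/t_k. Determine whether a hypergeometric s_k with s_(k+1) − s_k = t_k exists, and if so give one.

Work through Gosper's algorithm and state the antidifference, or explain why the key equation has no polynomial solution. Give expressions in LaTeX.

s_k = \left(-2\right)^{k} \left(k + 2\right)

t_(k+1)/t_k = 2*(-3*k - 11)/(3*k + 8).
Normal form (A,B,C) = (-2, 1, k + 8/3).
f must satisfy (-2)·f(k+1) − (1)·f(k) = k + 8/3.
Bound: deg f ≤ 1.
Coefficient equations give f(k) = -(k + 2)/3.
So s_k = (B(k−1)f/C)·t_k = (-(k + 2)/(3*k + 8))·t_k = (-2)**k*(k + 2).
Δs = (-2)**k*(-3*k - 8), as required.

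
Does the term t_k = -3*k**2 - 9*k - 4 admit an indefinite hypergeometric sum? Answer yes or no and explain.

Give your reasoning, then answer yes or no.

r(k) = (3*k**2 + 15*k + 16)/(3*k**2 + 9*k + 4) after simplifying.
Factor: A=1; B=1; C=k**2 + 3*k + 4/3.
Need (1)·f(k+1) − (1)·f(k) = k**2 + 3*k + 4/3.
From deg A=0, deg B=0, deg C=2: d=3.
Coefficient equations give f(k) = k**2*(k + 3)/3.
So s_k = (B(k−1)f/C)·t_k = (k**2*(k + 3)/(3*k**2 + 9*k + 4))·t_k = k**2*(-k - 3).
Check: Δs_k = -3*k**2 - 9*k - 4. ✓

Yes. s_k = k**2*(-k - 3).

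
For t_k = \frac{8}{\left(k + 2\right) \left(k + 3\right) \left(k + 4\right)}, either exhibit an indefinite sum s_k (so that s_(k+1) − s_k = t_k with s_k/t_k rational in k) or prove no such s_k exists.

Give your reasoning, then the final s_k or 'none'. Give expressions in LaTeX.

s_k = \frac{2 k \left(k + 5\right)}{3 \left(k + 2\right) \left(k + 3\right)}

Step 1: r(k) = (k + 2)/(k + 5).
A = k + 2, B = k + 5, C = 1.
Solve (k + 2)·f(k+1) − (k + 4)·f(k) = 1.
From deg A=1, deg B=1, deg C=0: d=2.
Match coefficients ⇒ f(k) = k*(k + 5)/12.
Get s_k = R·t_k = 2*k*(k + 5)/(3*(k + 2)*(k + 3)) with R(k) = B(k−1)f(k)/C(k) = k*(k + 4)*(k + 5)/12.
Δs = 8/(k**3 + 9*k**2 + 26*k + 24), as required.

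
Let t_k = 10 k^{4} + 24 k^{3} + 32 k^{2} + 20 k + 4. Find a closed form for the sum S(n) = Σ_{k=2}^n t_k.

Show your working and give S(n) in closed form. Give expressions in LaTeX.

S(n) = 2 n^{5} + 11 n^{4} + 26 n^{3} + 32 n^{2} + 19 n - 90

Ratio r(k) = (5*k**4 + 32*k**3 + 82*k**2 + 98*k + 45)/(5*k**4 + 12*k**3 + 16*k**2 + 10*k + 2).
So A=1 and B=1, with C=k**4 + 12*k**3/5 + 16*k**2/5 + 2*k + 2/5.
Need (1)·f(k+1) − (1)·f(k) = k**4 + 12*k**3/5 + 16*k**2/5 + 2*k + 2/5.
d = 5 from the (0,0,4) case.
Solving with deg f ≤ 5: f(k) = k*(2*k**4 + k**3 + 2*k**2 - 1)/10.
Get s_k = R·t_k = 2*k**5 + k**4 + 2*k**3 - k with R(k) = B(k−1)f(k)/C(k) = k*(2*k**4 + k**3 + 2*k**2 - 1)/(2*(5*k**4 + 12*k**3 + 16*k**2 + 10*k + 2)).
s_(k+1) − s_k = 10*k**4 + 24*k**3 + 32*k**2 + 20*k + 4 = t_k.
s_(n+1) = 2*n**5 + 11*n**4 + 26*n**3 + 32*n**2 + 19*n + 4 and s_(2) = 94, so S(n) = 2*n**5 + 11*n**4 + 26*n**3 + 32*n**2 + 19*n - 90.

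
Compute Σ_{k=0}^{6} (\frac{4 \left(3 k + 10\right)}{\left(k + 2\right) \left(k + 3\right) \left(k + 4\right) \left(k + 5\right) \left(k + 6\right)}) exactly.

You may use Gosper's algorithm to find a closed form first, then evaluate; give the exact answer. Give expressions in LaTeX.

Σ = 287/2970

The ratio is (k + 2)*(3*k + 13)/((k + 7)*(3*k + 10)).
Factor: A=k + 2; B=k + 7; C=k + 10/3.
f must satisfy (k + 2)·f(k+1) − (k + 6)·f(k) = k + 10/3.
Degrees (1,1,1) ⇒ d ≤ 4.
Coefficient equations give f(k) = k*(k + 3)*(k**2 + 11*k + 38)/120.
Then R = B(k−1)f/C = k*(k + 3)*(k + 6)*(k**2 + 11*k + 38)/(40*(3*k + 10)), so s_k = R(k)·t_k = k*(k**2 + 11*k + 38)/(10*(k**3 + 11*k**2 + 38*k + 40)).
Verify: 4*(3*k + 10)/(k**5 + 20*k**4 + 155*k**3 + 580*k**2 + 1044*k + 720) matches t_k.
Σ_(k=0)^(6) t_k = s_(7) − s_(0) = 287/2970 − (0) = 287/2970.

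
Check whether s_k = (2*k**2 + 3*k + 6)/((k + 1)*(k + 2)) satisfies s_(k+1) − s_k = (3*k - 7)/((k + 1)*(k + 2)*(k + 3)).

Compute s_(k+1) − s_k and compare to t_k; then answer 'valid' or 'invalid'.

s_(k+1) = (3*k + 2*(k + 1)**2 + 9)/((k + 2)*(k + 3))
s_(k+1) − s_k = (3*k - 7)/(k**3 + 6*k**2 + 11*k + 6)
(s_(k+1) − s_k) − t_k = 0

Valid: the claim telescopes to t_k.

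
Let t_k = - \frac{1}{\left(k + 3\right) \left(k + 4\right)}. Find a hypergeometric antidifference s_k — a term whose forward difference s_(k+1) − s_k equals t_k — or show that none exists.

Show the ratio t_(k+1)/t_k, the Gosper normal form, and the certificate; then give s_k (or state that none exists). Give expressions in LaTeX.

s_k = - \frac{k}{3 k + 9}

Ratio r(k) = (k + 3)/(k + 5).
Normal form (A,B,C) = (k + 3, k + 5, 1).
Key eq: (k + 3)·f(k+1) = (k + 4)·f(k) + (1).
deg f ≤ 1 (via 1,1,0).
Solve for f: f(k) = k/3 (degree 1 ≤ 1).
R(k) = B(k−1)·f(k)/C(k) = k*(k + 4)/3; s_k = R·t_k = -k/(3*k + 9).
Verify: -1/(k**2 + 7*k + 12) matches t_k.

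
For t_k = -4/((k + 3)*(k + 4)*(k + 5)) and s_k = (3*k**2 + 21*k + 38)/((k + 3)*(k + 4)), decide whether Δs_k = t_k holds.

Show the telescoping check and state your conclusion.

s_(k+1) = (21*k + 3*(k + 1)**2 + 59)/((k + 4)*(k + 5))
s_(k+1) − s_k = -4/(k**3 + 12*k**2 + 47*k + 60)
(s_(k+1) − s_k) − t_k = 0

valid; difference matches t_k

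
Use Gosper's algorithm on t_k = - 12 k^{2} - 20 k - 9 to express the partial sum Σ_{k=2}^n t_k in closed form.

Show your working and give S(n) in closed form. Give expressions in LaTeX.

Compute t_(k+1)/t_k: get (12*k**2 + 44*k + 41)/(12*k**2 + 20*k + 9).
Take A(k)=1, B(k)=1, C(k)=k**2 + 5*k/3 + 3/4.
Need (1)·f(k+1) − (1)·f(k) = k**2 + 5*k/3 + 3/4.
Degrees (0,0,2) ⇒ d ≤ 3.
Match coefficients ⇒ f(k) = k*(2*k + 1)**2/12.
R(k) = B(k−1)·f(k)/C(k) = k*(2*k + 1)**2/(12*k**2 + 20*k + 9); s_k = R·t_k = k*(-4*k**2 - 4*k - 1).
Δs = -12*k**2 - 20*k - 9, as required.
Evaluate: s_(n+1) = -4*n**3 - 16*n**2 - 21*n - 9; subtract s_(2) = -50 ⇒ S(n) = -4*n**3 - 16*n**2 - 21*n + 41.

S(n) = - 4 n^{3} - 16 n^{2} - 21 n + 41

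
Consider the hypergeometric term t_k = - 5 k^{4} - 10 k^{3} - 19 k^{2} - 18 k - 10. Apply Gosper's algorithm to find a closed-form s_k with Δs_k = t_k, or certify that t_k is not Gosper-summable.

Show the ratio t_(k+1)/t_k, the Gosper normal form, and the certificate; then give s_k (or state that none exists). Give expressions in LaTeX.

s_k = k \left(- k^{4} - 3 k^{2} - 2 k - 4\right)

Ratio r(k) = (5*k**4 + 30*k**3 + 79*k**2 + 106*k + 62)/(5*k**4 + 10*k**3 + 19*k**2 + 18*k + 10).
Gosper form: A/B · C(k+1)/C(k) with A=1, B=1, C=k**4 + 2*k**3 + 19*k**2/5 + 18*k/5 + 2.
f must satisfy (1)·f(k+1) − (1)·f(k) = k**4 + 2*k**3 + 19*k**2/5 + 18*k/5 + 2.
Bound: deg f ≤ 5.
Match coefficients ⇒ f(k) = k*(k**4 + 3*k**2 + 2*k + 4)/5.
So s_k = (B(k−1)f/C)·t_k = (k*(k**4 + 3*k**2 + 2*k + 4)/(5*k**4 + 10*k**3 + 19*k**2 + 18*k + 10))·t_k = k*(-k**4 - 3*k**2 - 2*k - 4).
Verify: -5*k**4 - 10*k**3 - 19*k**2 - 18*k - 10 matches t_k.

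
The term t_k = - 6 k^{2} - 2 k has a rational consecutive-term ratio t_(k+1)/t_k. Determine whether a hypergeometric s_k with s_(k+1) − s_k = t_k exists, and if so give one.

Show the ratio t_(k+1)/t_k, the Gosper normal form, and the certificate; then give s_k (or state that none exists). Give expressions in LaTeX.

Ratio r(k) = (k + 3*(k + 1)**2 + 1)/(k*(3*k + 1)).
Factor: A=1; B=1; C=k**2 + k/3.
f must satisfy (1)·f(k+1) − (1)·f(k) = k**2 + k/3.
deg f ≤ 3 (via 0,0,2).
Coefficient equations give f(k) = k**2*(k - 1)/3.
Then R = B(k−1)f/C = k*(k - 1)/(3*k + 1), so s_k = R(k)·t_k = 2*k**2*(1 - k).
s_(k+1) − s_k = 2*k*(-3*k - 1) = t_k.

s_k = 2 k^{2} \left(1 - k\right)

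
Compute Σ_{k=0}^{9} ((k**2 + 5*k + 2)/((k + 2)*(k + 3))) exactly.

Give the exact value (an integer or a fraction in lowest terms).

Step 1: r(k) = (k + 2)*(5*k + (k + 1)**2 + 7)/((k + 4)*(k**2 + 5*k + 2)).
Gosper form: A/B · C(k+1)/C(k) with A=k + 2, B=k + 4, C=k**2 + 5*k + 2.
Set up (k + 2)·f(k+1) − (k + 3)·f(k) − (k**2 + 5*k + 2) = 0.
Degrees (1,1,2) ⇒ d ≤ 2.
Coefficient equations give f(k) = k**2.
Certificate R = B(k−1)f/C = k**2*(k + 3)/(k**2 + 5*k + 2) gives s_k = k**2/(k + 2).
Δs = (k**2 + 5*k + 2)/(k**2 + 5*k + 6), as required.
Σ_(k=0)^(9) t_k = s_(10) − s_(0) = 25/3 − (0) = 25/3.

Σ = 25/3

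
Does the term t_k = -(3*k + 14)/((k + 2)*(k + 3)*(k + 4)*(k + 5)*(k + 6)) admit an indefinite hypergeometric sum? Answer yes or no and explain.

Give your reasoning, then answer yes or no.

Compute t_(k+1)/t_k: get (k + 2)*(3*k + 17)/((k + 7)*(3*k + 14)).
Normal form (A,B,C) = (k + 2, k + 7, k + 14/3).
Set up (k + 2)·f(k+1) − (k + 6)·f(k) − (k + 14/3) = 0.
Degrees (1,1,1) ⇒ d ≤ 4.
Solve for f: f(k) = k*(k + 4)*(k**2 + 10*k + 31)/90 (degree 4 ≤ 4).
Get s_k = R·t_k = k*(-k**2 - 10*k - 31)/(30*(k**3 + 10*k**2 + 31*k + 30)) with R(k) = B(k−1)f(k)/C(k) = k*(k + 4)*(k + 6)*(k**2 + 10*k + 31)/(30*(3*k + 14)).
Check: Δs_k = (-3*k - 14)/(k**5 + 20*k**4 + 155*k**3 + 580*k**2 + 1044*k + 720). ✓

Yes. s_k = k*(-k**2 - 10*k - 31)/(30*(k**3 + 10*k**2 + 31*k + 30)).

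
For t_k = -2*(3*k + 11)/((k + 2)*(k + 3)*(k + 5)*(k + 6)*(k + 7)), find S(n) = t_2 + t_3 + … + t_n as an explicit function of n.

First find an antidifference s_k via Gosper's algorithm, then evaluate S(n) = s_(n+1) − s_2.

S(n) = (-n**3 - 16*n**2 - 81*n + 98)/(112*(n**3 + 16*n**2 + 81*n + 126))

Ratio r(k) = (k + 2)*(k + 5)*(3*k + 14)/((k + 4)*(k + 8)*(3*k + 11)).
A = k + 2, B = k + 8, C = k**2 + 23*k/3 + 44/3.
Key eq: (k + 2)·f(k+1) = (k + 7)·f(k) + (k**2 + 23*k/3 + 44/3).
From deg A=1, deg B=1, deg C=2: d=5.
Solving with deg f ≤ 5: f(k) = k*(k + 3)*(k + 4)*(k**2 + 13*k + 52)/180.
Certificate R = B(k−1)f/C = k*(k + 3)*(k + 7)*(k**2 + 13*k + 52)/(60*(3*k + 11)) gives s_k = k*(-k**2 - 13*k - 52)/(30*(k**3 + 13*k**2 + 52*k + 60)).
Check: Δs_k = 2*(-3*k - 11)/(k**5 + 23*k**4 + 203*k**3 + 853*k**2 + 1692*k + 1260). ✓
Σ_(k=2)^n t_k = s_(n+1) − s_(2) = ((-n**3 - 16*n**2 - 81*n - 66)/(30*(n**3 + 16*n**2 + 81*n + 126))) − (-41/1680), i.e. (-n**3 - 16*n**2 - 81*n + 98)/(112*(n**3 + 16*n**2 + 81*n + 126)).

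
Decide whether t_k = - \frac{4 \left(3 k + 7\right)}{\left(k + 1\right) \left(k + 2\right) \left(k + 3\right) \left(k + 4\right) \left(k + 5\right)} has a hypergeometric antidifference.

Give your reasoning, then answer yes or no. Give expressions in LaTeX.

Step 1: r(k) = (k + 1)*(3*k + 10)/((k + 6)*(3*k + 7)).
Take A(k)=k + 1, B(k)=k + 6, C(k)=k + 7/3.
Need (k + 1)·f(k+1) − (k + 5)·f(k) = k + 7/3.
Degrees (1,1,1) ⇒ d ≤ 4.
A polynomial solution: f(k) = k*(k + 2)*(k**2 + 8*k + 19)/36.
Certificate R = B(k−1)f/C = k*(k + 2)*(k + 5)*(k**2 + 8*k + 19)/(12*(3*k + 7)) gives s_k = k*(-k**2 - 8*k - 19)/(3*(k**3 + 8*k**2 + 19*k + 12)).
Δs = 4*(-3*k - 7)/(k**5 + 15*k**4 + 85*k**3 + 225*k**2 + 274*k + 120), as required.

Yes. s_k = \frac{k \left(- k^{2} - 8 k - 19\right)}{3 \left(k^{3} + 8 k^{2} + 19 k + 12\right)}.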